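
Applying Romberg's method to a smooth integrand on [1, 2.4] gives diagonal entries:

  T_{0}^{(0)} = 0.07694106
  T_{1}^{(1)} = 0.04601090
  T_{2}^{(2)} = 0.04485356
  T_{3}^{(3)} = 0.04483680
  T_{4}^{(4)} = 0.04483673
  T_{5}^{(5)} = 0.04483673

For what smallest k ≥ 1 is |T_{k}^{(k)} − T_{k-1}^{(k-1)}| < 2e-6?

k = 4

|T_{1}^{(1)} − T_{0}^{(0)}| = 0.03093016 ≥ 2e-6
|T_{2}^{(2)} − T_{1}^{(1)}| = 0.00115734 ≥ 2e-6
|T_{3}^{(3)} − T_{2}^{(2)}| = 0.00001676 ≥ 2e-6
|T_{4}^{(4)} − T_{3}^{(3)}| = 0.00000007 < 2e-6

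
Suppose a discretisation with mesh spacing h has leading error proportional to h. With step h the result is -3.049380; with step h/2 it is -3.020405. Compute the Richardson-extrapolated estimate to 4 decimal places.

Extrapolated value = (2·A(h/2) − A(h)) / (2 − 1)
= (2·(-3.020405) − (-3.049380)) / 1
= -2.991430 / 1 = -2.991430

-2.9914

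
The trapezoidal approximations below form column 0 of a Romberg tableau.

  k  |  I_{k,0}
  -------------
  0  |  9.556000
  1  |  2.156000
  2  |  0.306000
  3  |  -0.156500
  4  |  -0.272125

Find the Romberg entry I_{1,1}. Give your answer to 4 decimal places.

-0.3107

Richardson extrapolation on the trapezoidal column (denominator 4−1=3):
I_{1,1} = 2.156000 + (2.156000 − 9.556000)/3 = -0.310667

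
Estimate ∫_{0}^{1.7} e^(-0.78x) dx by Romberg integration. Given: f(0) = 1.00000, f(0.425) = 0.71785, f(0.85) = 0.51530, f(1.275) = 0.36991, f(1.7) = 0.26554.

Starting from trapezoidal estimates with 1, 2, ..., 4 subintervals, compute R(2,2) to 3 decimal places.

R(0,0) (trapezoid, 1 panel, h=1.7000): 1.07571
R(1,0) (trapezoid, 2 panels, h=0.8500): 0.97586
R(2,0) (trapezoid, 4 panels, h=0.4250): 0.95023
R(1,1) = 0.97586 + (0.97586 − 1.07571)/3 = 0.94258
R(2,1) = 0.95023 + (0.95023 − 0.97586)/3 = 0.94169
R(2,2) = 0.94169 + (0.94169 − 0.94258)/15 = 0.94163

0.942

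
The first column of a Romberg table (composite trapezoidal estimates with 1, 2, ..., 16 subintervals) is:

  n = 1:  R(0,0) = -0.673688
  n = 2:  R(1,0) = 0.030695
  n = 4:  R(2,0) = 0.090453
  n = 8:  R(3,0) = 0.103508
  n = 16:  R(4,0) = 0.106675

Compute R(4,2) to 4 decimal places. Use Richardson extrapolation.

0.1077

R(3,1) = (4·0.103508 − 0.090453) / 3 = 0.107860
R(4,1) = 0.106675 + (0.106675 − 0.103508)/3 = 0.107731
R(4,2) = (16·0.107731 − 0.107860) / 15 = 0.107722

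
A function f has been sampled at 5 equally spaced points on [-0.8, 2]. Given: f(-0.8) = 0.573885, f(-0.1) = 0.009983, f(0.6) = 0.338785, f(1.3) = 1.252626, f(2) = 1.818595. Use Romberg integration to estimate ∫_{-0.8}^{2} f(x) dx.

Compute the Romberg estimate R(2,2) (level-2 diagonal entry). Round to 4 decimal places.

1.9045

R(0,0) (trapezoid, 1 panel, h=2.8000): 3.349472
R(1,0) (trapezoid, 2 panels, h=1.4000): 2.149035
R(2,0) (trapezoid, 4 panels, h=0.7000): 1.958344
R(1,1) = 2.149035 + (2.149035 − 3.349472)/3 = 1.748889
R(2,1) = 1.958344 + (1.958344 − 2.149035)/3 = 1.894780
R(2,2) = 1.894780 + (1.894780 − 1.748889)/15 = 1.904506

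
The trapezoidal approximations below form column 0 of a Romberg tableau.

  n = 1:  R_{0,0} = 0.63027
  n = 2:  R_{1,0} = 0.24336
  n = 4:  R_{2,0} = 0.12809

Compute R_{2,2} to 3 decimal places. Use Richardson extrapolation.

R_{1,1} = 0.24336 + (0.24336 − 0.63027)/3 = 0.11439
R_{2,1} = (4·0.12809 − 0.24336) / 3 = 0.08967
R_{2,2} = (16·0.08967 − 0.11439) / 15 = 0.08802

0.088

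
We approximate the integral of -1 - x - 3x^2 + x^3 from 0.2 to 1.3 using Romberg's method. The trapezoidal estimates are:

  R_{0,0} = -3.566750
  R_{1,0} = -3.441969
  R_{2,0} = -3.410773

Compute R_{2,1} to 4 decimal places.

R_{2,1} = (4·(-3.410773) − (-3.441969)) / 3 = -3.400374
(Column j=1 coincides with Simpson's rule on the same nodes.)

-3.4004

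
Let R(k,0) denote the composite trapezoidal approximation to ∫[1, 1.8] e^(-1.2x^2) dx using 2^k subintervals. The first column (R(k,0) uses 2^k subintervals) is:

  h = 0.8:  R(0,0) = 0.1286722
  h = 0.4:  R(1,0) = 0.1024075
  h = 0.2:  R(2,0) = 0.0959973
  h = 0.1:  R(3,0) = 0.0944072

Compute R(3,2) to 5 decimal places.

R(2,1) = (4·0.0959973 − 0.1024075) / 3 = 0.0938606
R(3,1) = 0.0944072 + (0.0944072 − 0.0959973)/3 = 0.0938772
R(3,2) = (16·0.0938772 − 0.0938606) / 15 = 0.0938783
(Column j=1 coincides with Simpson's rule on the same nodes.)

0.09388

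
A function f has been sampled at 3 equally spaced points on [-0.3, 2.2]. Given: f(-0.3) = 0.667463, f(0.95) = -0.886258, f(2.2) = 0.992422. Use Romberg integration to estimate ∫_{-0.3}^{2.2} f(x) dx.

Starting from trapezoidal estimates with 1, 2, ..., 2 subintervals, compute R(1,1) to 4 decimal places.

-0.7855

R(0,0) (trapezoid, 1 panel, h=2.5000): 2.074856
R(1,0) (trapezoid, 2 panels, h=1.2500): -0.070394
R(1,1) = -0.070394 + (-0.070394 − 2.074856)/3 = -0.785477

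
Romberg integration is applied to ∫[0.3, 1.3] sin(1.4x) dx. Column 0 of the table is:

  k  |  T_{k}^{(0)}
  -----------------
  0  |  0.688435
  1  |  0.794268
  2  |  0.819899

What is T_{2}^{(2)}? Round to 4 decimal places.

0.8284

T_{1}^{(1)} = (4·0.794268 − 0.688435) / 3 = 0.829546
T_{2}^{(1)} = 0.819899 + (0.819899 − 0.794268)/3 = 0.828443
T_{2}^{(2)} = 0.828443 + (0.828443 − 0.829546)/15 = 0.828369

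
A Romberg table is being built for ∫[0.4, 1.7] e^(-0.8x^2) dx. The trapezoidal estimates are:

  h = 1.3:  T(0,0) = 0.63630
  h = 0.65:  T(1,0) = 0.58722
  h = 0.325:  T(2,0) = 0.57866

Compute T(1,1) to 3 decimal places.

0.571

Richardson extrapolation on the trapezoidal column (denominator 4−1=3):
T(1,1) = 0.58722 + (0.58722 − 0.63630)/3 = 0.57086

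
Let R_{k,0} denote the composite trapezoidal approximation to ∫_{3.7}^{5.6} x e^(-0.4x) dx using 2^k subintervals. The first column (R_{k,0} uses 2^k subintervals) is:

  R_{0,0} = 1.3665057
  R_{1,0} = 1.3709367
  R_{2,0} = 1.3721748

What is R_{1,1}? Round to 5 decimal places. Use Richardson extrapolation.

1.37241

R_{1,1} = (4·1.3709367 − 1.3665057) / 3 = 1.3724137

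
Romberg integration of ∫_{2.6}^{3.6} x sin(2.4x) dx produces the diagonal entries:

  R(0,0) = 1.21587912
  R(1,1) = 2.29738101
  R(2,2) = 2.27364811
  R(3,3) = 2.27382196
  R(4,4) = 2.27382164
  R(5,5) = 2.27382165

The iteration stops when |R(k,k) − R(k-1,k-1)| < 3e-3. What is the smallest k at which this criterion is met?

|R(1,1) − R(0,0)| = 1.08150189 ≥ 3e-3
|R(2,2) − R(1,1)| = 0.02373290 ≥ 3e-3
|R(3,3) − R(2,2)| = 0.00017385 < 3e-3

k = 3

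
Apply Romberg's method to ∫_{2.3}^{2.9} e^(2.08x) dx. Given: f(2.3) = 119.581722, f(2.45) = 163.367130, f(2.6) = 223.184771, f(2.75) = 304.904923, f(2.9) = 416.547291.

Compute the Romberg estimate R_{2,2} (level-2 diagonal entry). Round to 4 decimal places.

R_{0,0} (trapezoid, 1 panel, h=0.6000): 160.838704
R_{1,0} (trapezoid, 2 panels, h=0.3000): 147.374783
R_{2,0} (trapezoid, 4 panels, h=0.1500): 143.928200
R_{1,1} = 147.374783 + (147.374783 − 160.838704)/3 = 142.886809
R_{2,1} = 143.928200 + (143.928200 − 147.374783)/3 = 142.779339
R_{2,2} = 142.779339 + (142.779339 − 142.886809)/15 = 142.772174

142.7722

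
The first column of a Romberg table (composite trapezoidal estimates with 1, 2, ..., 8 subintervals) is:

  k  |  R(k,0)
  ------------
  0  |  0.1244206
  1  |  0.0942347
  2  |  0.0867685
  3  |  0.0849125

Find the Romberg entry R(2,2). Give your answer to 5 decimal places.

0.08429

Richardson extrapolation on the trapezoidal column (denominator 4−1=3):
R(1,1) = 0.0942347 + (0.0942347 − 0.1244206)/3 = 0.0841727
R(2,1) = 0.0867685 + (0.0867685 − 0.0942347)/3 = 0.0842798
R(2,2) = (16·0.0842798 − 0.0841727) / 15 = 0.0842869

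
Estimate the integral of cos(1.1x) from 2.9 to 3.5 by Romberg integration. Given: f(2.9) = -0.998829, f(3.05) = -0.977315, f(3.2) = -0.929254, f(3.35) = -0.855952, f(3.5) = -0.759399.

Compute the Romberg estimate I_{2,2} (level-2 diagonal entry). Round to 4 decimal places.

I_{0,0} (trapezoid, 1 panel, h=0.6000): -0.527468
I_{1,0} (trapezoid, 2 panels, h=0.3000): -0.542510
I_{2,0} (trapezoid, 4 panels, h=0.1500): -0.546245
I_{1,1} = -0.542510 + (-0.542510 − (-0.527468))/3 = -0.547524
I_{2,1} = -0.546245 + (-0.546245 − (-0.542510))/3 = -0.547490
I_{2,2} = -0.547490 + (-0.547490 − (-0.547524))/15 = -0.547488

-0.5475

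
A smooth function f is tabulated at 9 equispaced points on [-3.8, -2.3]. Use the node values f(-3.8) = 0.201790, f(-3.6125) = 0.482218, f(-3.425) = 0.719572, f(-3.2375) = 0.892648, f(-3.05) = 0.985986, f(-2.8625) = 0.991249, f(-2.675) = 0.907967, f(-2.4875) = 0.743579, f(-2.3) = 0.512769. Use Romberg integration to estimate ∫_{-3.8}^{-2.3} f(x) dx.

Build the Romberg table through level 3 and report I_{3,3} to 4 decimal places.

I_{0,0} (trapezoid, 1 panel, h=1.5000): 0.535919
I_{1,0} (trapezoid, 2 panels, h=0.7500): 1.007449
I_{2,0} (trapezoid, 4 panels, h=0.3750): 1.114052
I_{3,0} (trapezoid, 8 panels, h=0.1875): 1.140093
I_{1,1} = 1.007449 + (1.007449 − 0.535919)/3 = 1.164626
I_{2,1} = 1.114052 + (1.114052 − 1.007449)/3 = 1.149586
I_{3,1} = 1.140093 + (1.140093 − 1.114052)/3 = 1.148773
I_{2,2} = 1.149586 + (1.149586 − 1.164626)/15 = 1.148583
I_{3,2} = 1.148773 + (1.148773 − 1.149586)/15 = 1.148719
I_{3,3} = 1.148719 + (1.148719 − 1.148583)/63 = 1.148721

1.1487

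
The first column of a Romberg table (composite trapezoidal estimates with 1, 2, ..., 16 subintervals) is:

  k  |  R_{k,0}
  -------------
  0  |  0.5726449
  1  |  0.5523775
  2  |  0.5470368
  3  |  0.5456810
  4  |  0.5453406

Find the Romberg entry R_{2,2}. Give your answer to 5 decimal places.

0.54523

R_{1,1} = (4·0.5523775 − 0.5726449) / 3 = 0.5456217
R_{2,1} = 0.5470368 + (0.5470368 − 0.5523775)/3 = 0.5452566
R_{2,2} = 0.5452566 + (0.5452566 − 0.5456217)/15 = 0.5452323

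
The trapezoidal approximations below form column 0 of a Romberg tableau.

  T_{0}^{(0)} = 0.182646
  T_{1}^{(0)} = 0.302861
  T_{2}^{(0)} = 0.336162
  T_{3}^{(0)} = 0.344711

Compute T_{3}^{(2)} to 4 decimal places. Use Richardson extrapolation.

0.3476

Richardson extrapolation on the trapezoidal column (denominator 4−1=3):
T_{2}^{(1)} = 0.336162 + (0.336162 − 0.302861)/3 = 0.347262
T_{3}^{(1)} = (4·0.344711 − 0.336162) / 3 = 0.347561
T_{3}^{(2)} = (16·0.347561 − 0.347262) / 15 = 0.347581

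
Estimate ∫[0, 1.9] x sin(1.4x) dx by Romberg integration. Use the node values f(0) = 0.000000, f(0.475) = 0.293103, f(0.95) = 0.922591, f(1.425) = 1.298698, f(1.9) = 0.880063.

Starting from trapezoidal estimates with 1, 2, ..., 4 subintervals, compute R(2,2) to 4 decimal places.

1.4391

R(0,0) (trapezoid, 1 panel, h=1.9000): 0.836060
R(1,0) (trapezoid, 2 panels, h=0.9500): 1.294491
R(2,0) (trapezoid, 4 panels, h=0.4750): 1.403351
R(1,1) = 1.294491 + (1.294491 − 0.836060)/3 = 1.447301
R(2,1) = 1.403351 + (1.403351 − 1.294491)/3 = 1.439638
R(2,2) = 1.439638 + (1.439638 − 1.447301)/15 = 1.439127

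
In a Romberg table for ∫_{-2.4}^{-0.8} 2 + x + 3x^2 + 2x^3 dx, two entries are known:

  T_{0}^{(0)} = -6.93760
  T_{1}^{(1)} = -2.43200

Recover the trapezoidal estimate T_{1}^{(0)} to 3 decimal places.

-3.558

From T_{1}^{(1)} = (4·T_{1}^{(0)} − T_{0}^{(0)})/3, solve for T_{1}^{(0)}:
4·T_{1}^{(0)} = 3·(-2.43200) + (-6.93760) = -14.23360
T_{1}^{(0)} = -3.55840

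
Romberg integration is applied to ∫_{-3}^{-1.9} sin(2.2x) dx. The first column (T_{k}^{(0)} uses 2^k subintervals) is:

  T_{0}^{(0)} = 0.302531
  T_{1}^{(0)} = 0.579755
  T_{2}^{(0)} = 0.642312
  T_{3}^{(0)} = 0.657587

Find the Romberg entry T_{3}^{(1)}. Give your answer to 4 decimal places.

0.6627

Richardson extrapolation on the trapezoidal column (denominator 4−1=3):
T_{3}^{(1)} = (4·0.657587 − 0.642312) / 3 = 0.662679
(Column j=1 coincides with Simpson's rule on the same nodes.)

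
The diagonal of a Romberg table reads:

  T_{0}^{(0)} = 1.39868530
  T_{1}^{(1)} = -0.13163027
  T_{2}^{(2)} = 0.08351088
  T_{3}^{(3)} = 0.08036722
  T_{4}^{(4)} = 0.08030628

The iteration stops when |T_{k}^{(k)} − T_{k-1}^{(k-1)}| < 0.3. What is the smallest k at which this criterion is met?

k = 2

|T_{1}^{(1)} − T_{0}^{(0)}| = 1.53031557 ≥ 0.3
|T_{2}^{(2)} − T_{1}^{(1)}| = 0.21514115 < 0.3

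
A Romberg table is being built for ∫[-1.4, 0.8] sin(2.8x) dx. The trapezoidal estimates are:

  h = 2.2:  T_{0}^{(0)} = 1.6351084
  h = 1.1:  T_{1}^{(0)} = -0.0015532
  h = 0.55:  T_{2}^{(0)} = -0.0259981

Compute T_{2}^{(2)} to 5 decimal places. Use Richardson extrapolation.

T_{1}^{(1)} = (4·(-0.0015532) − 1.6351084) / 3 = -0.5471071
T_{2}^{(1)} = -0.0259981 + (-0.0259981 − (-0.0015532))/3 = -0.0341464
T_{2}^{(2)} = -0.0341464 + (-0.0341464 − (-0.5471071))/15 = 0.0000510

0.00005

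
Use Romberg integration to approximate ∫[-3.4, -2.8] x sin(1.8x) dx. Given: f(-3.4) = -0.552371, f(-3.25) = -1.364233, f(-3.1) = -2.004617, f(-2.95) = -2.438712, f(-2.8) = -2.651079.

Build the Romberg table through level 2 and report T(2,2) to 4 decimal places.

-1.1212

T(0,0) (trapezoid, 1 panel, h=0.6000): -0.961035
T(1,0) (trapezoid, 2 panels, h=0.3000): -1.081903
T(2,0) (trapezoid, 4 panels, h=0.1500): -1.111393
T(1,1) = -1.081903 + (-1.081903 − (-0.961035))/3 = -1.122192
T(2,1) = -1.111393 + (-1.111393 − (-1.081903))/3 = -1.121223
T(2,2) = -1.121223 + (-1.121223 − (-1.122192))/15 = -1.121158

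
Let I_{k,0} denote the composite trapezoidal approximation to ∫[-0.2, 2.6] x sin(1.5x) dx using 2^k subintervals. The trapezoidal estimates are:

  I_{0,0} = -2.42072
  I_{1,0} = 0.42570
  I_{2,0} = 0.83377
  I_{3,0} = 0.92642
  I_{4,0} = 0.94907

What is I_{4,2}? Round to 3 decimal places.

Richardson extrapolation on the trapezoidal column (denominator 4−1=3):
I_{3,1} = (4·0.92642 − 0.83377) / 3 = 0.95730
I_{4,1} = (4·0.94907 − 0.92642) / 3 = 0.95662
I_{4,2} = (16·0.95662 − 0.95730) / 15 = 0.95657

0.957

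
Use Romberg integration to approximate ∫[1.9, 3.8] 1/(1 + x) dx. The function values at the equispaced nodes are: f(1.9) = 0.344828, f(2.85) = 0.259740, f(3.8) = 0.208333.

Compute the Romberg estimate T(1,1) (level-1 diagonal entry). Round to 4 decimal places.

0.5042

T(0,0) (trapezoid, 1 panel, h=1.9000): 0.525503
T(1,0) (trapezoid, 2 panels, h=0.9500): 0.509504
T(1,1) = 0.509504 + (0.509504 − 0.525503)/3 = 0.504171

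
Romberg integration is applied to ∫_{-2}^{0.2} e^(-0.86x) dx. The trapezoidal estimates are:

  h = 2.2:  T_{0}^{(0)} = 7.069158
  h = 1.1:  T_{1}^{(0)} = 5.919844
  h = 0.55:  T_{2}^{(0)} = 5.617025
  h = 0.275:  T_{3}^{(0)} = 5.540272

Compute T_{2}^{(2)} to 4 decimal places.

T_{1}^{(1)} = (4·5.919844 − 7.069158) / 3 = 5.536739
T_{2}^{(1)} = 5.617025 + (5.617025 − 5.919844)/3 = 5.516085
T_{2}^{(2)} = (16·5.516085 − 5.536739) / 15 = 5.514708

5.5147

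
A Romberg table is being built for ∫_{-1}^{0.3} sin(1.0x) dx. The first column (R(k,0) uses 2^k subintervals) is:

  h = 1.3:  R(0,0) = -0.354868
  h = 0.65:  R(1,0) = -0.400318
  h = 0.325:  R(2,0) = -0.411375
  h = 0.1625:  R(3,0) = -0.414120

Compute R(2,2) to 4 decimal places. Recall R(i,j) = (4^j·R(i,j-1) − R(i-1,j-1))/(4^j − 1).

-0.4150

Richardson extrapolation on the trapezoidal column (denominator 4−1=3):
R(1,1) = -0.400318 + (-0.400318 − (-0.354868))/3 = -0.415468
R(2,1) = -0.411375 + (-0.411375 − (-0.400318))/3 = -0.415061
R(2,2) = (16·(-0.415061) − (-0.415468)) / 15 = -0.415034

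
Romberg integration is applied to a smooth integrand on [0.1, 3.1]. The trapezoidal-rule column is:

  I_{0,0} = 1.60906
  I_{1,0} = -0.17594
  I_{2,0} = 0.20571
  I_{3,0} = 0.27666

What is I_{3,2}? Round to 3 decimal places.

Richardson extrapolation on the trapezoidal column (denominator 4−1=3):
I_{2,1} = 0.20571 + (0.20571 − (-0.17594))/3 = 0.33293
I_{3,1} = 0.27666 + (0.27666 − 0.20571)/3 = 0.30031
I_{3,2} = 0.30031 + (0.30031 − 0.33293)/15 = 0.29814

0.298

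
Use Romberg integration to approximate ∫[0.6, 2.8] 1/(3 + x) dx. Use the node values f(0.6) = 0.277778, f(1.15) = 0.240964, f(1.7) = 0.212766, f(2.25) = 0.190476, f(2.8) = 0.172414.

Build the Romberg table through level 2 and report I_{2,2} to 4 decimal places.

0.4769

I_{0,0} (trapezoid, 1 panel, h=2.2000): 0.495211
I_{1,0} (trapezoid, 2 panels, h=1.1000): 0.481648
I_{2,0} (trapezoid, 4 panels, h=0.5500): 0.478116
I_{1,1} = 0.481648 + (0.481648 − 0.495211)/3 = 0.477127
I_{2,1} = 0.478116 + (0.478116 − 0.481648)/3 = 0.476939
I_{2,2} = 0.476939 + (0.476939 − 0.477127)/15 = 0.476926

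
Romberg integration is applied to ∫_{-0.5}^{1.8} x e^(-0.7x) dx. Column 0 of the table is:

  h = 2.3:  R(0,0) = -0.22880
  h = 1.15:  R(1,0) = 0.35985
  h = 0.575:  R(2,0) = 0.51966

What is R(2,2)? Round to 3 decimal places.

0.574

R(1,1) = (4·0.35985 − (-0.22880)) / 3 = 0.55607
R(2,1) = 0.51966 + (0.51966 − 0.35985)/3 = 0.57293
R(2,2) = 0.57293 + (0.57293 − 0.55607)/15 = 0.57405
(Column j=1 coincides with Simpson's rule on the same nodes.)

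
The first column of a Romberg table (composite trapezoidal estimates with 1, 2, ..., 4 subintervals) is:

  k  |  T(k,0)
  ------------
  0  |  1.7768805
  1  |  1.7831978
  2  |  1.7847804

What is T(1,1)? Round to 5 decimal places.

1.78530

Richardson extrapolation on the trapezoidal column (denominator 4−1=3):
T(1,1) = (4·1.7831978 − 1.7768805) / 3 = 1.7853036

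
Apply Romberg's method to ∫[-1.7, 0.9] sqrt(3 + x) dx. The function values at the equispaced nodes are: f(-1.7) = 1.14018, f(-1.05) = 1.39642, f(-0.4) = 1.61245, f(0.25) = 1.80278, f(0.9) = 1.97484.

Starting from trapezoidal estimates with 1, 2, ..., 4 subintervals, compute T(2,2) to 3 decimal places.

T(0,0) (trapezoid, 1 panel, h=2.6000): 4.04953
T(1,0) (trapezoid, 2 panels, h=1.3000): 4.12095
T(2,0) (trapezoid, 4 panels, h=0.6500): 4.13995
T(1,1) = 4.12095 + (4.12095 − 4.04953)/3 = 4.14476
T(2,1) = 4.13995 + (4.13995 − 4.12095)/3 = 4.14628
T(2,2) = 4.14628 + (4.14628 − 4.14476)/15 = 4.14638

4.146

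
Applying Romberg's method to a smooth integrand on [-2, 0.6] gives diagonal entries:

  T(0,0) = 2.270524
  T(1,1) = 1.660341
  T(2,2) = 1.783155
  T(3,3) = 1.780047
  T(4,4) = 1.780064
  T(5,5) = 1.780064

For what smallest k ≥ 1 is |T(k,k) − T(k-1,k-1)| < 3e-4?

k = 4

|T(1,1) − T(0,0)| = 0.610183 ≥ 3e-4
|T(2,2) − T(1,1)| = 0.122814 ≥ 3e-4
|T(3,3) − T(2,2)| = 0.003108 ≥ 3e-4
|T(4,4) − T(3,3)| = 0.000017 < 3e-4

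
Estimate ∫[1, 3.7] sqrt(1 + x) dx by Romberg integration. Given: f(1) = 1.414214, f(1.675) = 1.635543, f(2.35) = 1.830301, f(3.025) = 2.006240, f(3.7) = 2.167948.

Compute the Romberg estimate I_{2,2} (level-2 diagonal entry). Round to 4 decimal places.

I_{0,0} (trapezoid, 1 panel, h=2.7000): 4.835919
I_{1,0} (trapezoid, 2 panels, h=1.3500): 4.888866
I_{2,0} (trapezoid, 4 panels, h=0.6750): 4.902636
I_{1,1} = 4.888866 + (4.888866 − 4.835919)/3 = 4.906515
I_{2,1} = 4.902636 + (4.902636 − 4.888866)/3 = 4.907226
I_{2,2} = 4.907226 + (4.907226 − 4.906515)/15 = 4.907273

4.9073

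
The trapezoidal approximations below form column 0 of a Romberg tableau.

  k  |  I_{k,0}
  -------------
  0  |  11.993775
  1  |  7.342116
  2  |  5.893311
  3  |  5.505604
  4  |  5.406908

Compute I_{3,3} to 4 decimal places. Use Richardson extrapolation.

5.3739

Richardson extrapolation on the trapezoidal column (denominator 4−1=3):
I_{1,1} = 7.342116 + (7.342116 − 11.993775)/3 = 5.791563
I_{2,1} = (4·5.893311 − 7.342116) / 3 = 5.410376
I_{3,1} = (4·5.505604 − 5.893311) / 3 = 5.376368
I_{2,2} = 5.410376 + (5.410376 − 5.791563)/15 = 5.384964
I_{3,2} = 5.376368 + (5.376368 − 5.410376)/15 = 5.374101
I_{3,3} = 5.374101 + (5.374101 − 5.384964)/63 = 5.373929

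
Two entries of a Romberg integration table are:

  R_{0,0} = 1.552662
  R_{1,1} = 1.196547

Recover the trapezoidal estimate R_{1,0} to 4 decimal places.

1.2856

From R_{1,1} = (4·R_{1,0} − R_{0,0})/3, solve for R_{1,0}:
4·R_{1,0} = 3·1.196547 + 1.552662 = 5.142303
R_{1,0} = 1.285576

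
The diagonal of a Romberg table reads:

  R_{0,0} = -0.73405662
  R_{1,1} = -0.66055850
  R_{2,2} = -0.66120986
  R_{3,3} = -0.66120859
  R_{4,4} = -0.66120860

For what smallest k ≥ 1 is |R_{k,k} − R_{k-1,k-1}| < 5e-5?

k = 3

|R_{1,1} − R_{0,0}| = 0.07349812 ≥ 5e-5
|R_{2,2} − R_{1,1}| = 0.00065136 ≥ 5e-5
|R_{3,3} − R_{2,2}| = 0.00000127 < 5e-5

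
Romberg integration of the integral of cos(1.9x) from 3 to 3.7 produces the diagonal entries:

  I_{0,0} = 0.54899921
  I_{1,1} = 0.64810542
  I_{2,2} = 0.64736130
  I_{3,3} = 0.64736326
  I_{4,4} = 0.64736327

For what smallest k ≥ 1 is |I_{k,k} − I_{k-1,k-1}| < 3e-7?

k = 4

|I_{1,1} − I_{0,0}| = 0.09910621 ≥ 3e-7
|I_{2,2} − I_{1,1}| = 0.00074412 ≥ 3e-7
|I_{3,3} − I_{2,2}| = 0.00000196 ≥ 3e-7
|I_{4,4} − I_{3,3}| = 0.00000001 < 3e-7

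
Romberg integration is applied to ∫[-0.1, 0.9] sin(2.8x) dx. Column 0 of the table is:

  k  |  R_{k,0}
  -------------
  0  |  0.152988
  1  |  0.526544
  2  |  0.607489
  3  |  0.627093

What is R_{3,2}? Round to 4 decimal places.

Richardson extrapolation on the trapezoidal column (denominator 4−1=3):
R_{2,1} = 0.607489 + (0.607489 − 0.526544)/3 = 0.634471
R_{3,1} = 0.627093 + (0.627093 − 0.607489)/3 = 0.633628
R_{3,2} = (16·0.633628 − 0.634471) / 15 = 0.633572

0.6336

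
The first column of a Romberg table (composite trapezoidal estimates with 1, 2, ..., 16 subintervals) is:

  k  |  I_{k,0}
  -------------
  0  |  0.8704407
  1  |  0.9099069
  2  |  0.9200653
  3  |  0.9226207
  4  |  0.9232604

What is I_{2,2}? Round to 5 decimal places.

0.92348

I_{1,1} = (4·0.9099069 − 0.8704407) / 3 = 0.9230623
I_{2,1} = (4·0.9200653 − 0.9099069) / 3 = 0.9234514
I_{2,2} = 0.9234514 + (0.9234514 − 0.9230623)/15 = 0.9234773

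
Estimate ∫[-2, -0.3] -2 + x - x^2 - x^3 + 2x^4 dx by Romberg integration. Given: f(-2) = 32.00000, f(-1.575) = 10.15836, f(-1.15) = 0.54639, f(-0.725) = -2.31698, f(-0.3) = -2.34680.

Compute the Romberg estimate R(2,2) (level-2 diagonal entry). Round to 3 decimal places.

R(0,0) (trapezoid, 1 panel, h=1.7000): 25.20522
R(1,0) (trapezoid, 2 panels, h=0.8500): 13.06704
R(2,0) (trapezoid, 4 panels, h=0.4250): 9.86611
R(1,1) = 13.06704 + (13.06704 − 25.20522)/3 = 9.02098
R(2,1) = 9.86611 + (9.86611 − 13.06704)/3 = 8.79913
R(2,2) = 8.79913 + (8.79913 − 9.02098)/15 = 8.78434

8.784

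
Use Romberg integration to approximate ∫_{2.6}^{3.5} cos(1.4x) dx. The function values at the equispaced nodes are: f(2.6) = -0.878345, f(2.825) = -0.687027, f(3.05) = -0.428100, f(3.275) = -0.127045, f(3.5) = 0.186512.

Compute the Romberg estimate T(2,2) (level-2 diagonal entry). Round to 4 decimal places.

T(0,0) (trapezoid, 1 panel, h=0.9000): -0.311325
T(1,0) (trapezoid, 2 panels, h=0.4500): -0.348307
T(2,0) (trapezoid, 4 panels, h=0.2250): -0.357320
T(1,1) = -0.348307 + (-0.348307 − (-0.311325))/3 = -0.360634
T(2,1) = -0.357320 + (-0.357320 − (-0.348307))/3 = -0.360324
T(2,2) = -0.360324 + (-0.360324 − (-0.360634))/15 = -0.360303

-0.3603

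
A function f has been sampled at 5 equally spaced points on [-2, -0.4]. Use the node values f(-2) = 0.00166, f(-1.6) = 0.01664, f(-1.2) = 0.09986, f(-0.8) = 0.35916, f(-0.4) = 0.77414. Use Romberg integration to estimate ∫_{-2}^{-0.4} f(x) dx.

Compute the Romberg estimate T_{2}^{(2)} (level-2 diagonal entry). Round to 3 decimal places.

0.332

T_{0}^{(0)} (trapezoid, 1 panel, h=1.6000): 0.62064
T_{1}^{(0)} (trapezoid, 2 panels, h=0.8000): 0.39021
T_{2}^{(0)} (trapezoid, 4 panels, h=0.4000): 0.34542
T_{1}^{(1)} = 0.39021 + (0.39021 − 0.62064)/3 = 0.31340
T_{2}^{(1)} = 0.34542 + (0.34542 − 0.39021)/3 = 0.33049
T_{2}^{(2)} = 0.33049 + (0.33049 − 0.31340)/15 = 0.33163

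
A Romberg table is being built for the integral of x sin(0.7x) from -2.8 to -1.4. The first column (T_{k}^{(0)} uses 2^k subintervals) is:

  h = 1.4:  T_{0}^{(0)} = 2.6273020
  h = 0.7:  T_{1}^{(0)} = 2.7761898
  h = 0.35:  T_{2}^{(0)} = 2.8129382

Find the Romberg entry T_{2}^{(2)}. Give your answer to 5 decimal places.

Richardson extrapolation on the trapezoidal column (denominator 4−1=3):
T_{1}^{(1)} = (4·2.7761898 − 2.6273020) / 3 = 2.8258191
T_{2}^{(1)} = 2.8129382 + (2.8129382 − 2.7761898)/3 = 2.8251877
T_{2}^{(2)} = 2.8251877 + (2.8251877 − 2.8258191)/15 = 2.8251456
(Column j=1 coincides with Simpson's rule on the same nodes.)

2.82515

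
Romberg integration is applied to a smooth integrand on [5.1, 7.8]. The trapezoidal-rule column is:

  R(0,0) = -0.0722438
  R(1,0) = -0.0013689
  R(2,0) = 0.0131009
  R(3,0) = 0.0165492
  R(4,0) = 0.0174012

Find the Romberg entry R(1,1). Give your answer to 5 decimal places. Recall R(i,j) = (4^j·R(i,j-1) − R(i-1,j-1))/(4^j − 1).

0.02226

Richardson extrapolation on the trapezoidal column (denominator 4−1=3):
R(1,1) = (4·(-0.0013689) − (-0.0722438)) / 3 = 0.0222561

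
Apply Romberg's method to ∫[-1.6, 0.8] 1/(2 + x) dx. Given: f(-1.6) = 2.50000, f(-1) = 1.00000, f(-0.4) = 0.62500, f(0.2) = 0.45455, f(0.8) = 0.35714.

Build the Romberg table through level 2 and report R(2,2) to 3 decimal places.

R(0,0) (trapezoid, 1 panel, h=2.4000): 3.42857
R(1,0) (trapezoid, 2 panels, h=1.2000): 2.46428
R(2,0) (trapezoid, 4 panels, h=0.6000): 2.10487
R(1,1) = 2.46428 + (2.46428 − 3.42857)/3 = 2.14285
R(2,1) = 2.10487 + (2.10487 − 2.46428)/3 = 1.98507
R(2,2) = 1.98507 + (1.98507 − 2.14285)/15 = 1.97455

1.975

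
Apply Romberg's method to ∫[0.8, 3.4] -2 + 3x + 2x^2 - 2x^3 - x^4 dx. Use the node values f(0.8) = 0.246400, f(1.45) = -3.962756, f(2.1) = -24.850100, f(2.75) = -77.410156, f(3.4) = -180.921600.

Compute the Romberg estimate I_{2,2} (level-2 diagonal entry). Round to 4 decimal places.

I_{0,0} (trapezoid, 1 panel, h=2.6000): -234.877760
I_{1,0} (trapezoid, 2 panels, h=1.3000): -149.744010
I_{2,0} (trapezoid, 4 panels, h=0.6500): -127.764398
I_{1,1} = -149.744010 + (-149.744010 − (-234.877760))/3 = -121.366093
I_{2,1} = -127.764398 + (-127.764398 − (-149.744010))/3 = -120.437861
I_{2,2} = -120.437861 + (-120.437861 − (-121.366093))/15 = -120.375979

-120.3760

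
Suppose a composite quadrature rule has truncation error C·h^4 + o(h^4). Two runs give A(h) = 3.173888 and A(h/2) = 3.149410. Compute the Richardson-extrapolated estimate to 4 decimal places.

3.1478

The leading error scales as h^4; refining by a factor of 2 reduces it by 2^4 = 16.
Extrapolated value = (16·A(h/2) − A(h)) / (16 − 1)
= (16·3.149410 − 3.173888) / 15
= 47.216672 / 15 = 3.147778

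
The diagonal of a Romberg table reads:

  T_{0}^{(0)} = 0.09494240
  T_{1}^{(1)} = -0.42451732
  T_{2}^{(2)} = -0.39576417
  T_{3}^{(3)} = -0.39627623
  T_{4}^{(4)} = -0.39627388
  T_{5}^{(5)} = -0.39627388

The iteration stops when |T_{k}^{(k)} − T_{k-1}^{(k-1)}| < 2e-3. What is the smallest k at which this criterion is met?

k = 3

|T_{1}^{(1)} − T_{0}^{(0)}| = 0.51945972 ≥ 2e-3
|T_{2}^{(2)} − T_{1}^{(1)}| = 0.02875315 ≥ 2e-3
|T_{3}^{(3)} − T_{2}^{(2)}| = 0.00051206 < 2e-3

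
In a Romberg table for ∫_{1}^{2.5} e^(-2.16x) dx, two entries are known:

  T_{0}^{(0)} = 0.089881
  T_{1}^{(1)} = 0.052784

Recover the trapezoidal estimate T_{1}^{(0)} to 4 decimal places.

0.0621

From T_{1}^{(1)} = (4·T_{1}^{(0)} − T_{0}^{(0)})/3, solve for T_{1}^{(0)}:
4·T_{1}^{(0)} = 3·0.052784 + 0.089881 = 0.248233
T_{1}^{(0)} = 0.062058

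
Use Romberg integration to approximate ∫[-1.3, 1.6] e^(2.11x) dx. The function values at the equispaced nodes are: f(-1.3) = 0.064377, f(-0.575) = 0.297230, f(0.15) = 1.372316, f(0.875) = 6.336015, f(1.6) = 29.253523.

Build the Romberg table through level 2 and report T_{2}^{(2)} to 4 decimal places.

13.9831

T_{0}^{(0)} (trapezoid, 1 panel, h=2.9000): 42.510955
T_{1}^{(0)} (trapezoid, 2 panels, h=1.4500): 23.245336
T_{2}^{(0)} (trapezoid, 4 panels, h=0.7250): 16.431770
T_{1}^{(1)} = 23.245336 + (23.245336 − 42.510955)/3 = 16.823463
T_{2}^{(1)} = 16.431770 + (16.431770 − 23.245336)/3 = 14.160581
T_{2}^{(2)} = 14.160581 + (14.160581 − 16.823463)/15 = 13.983056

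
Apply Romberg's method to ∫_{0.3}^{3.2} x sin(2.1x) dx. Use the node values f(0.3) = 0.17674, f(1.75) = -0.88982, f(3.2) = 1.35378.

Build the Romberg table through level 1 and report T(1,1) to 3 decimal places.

T(0,0) (trapezoid, 1 panel, h=2.9000): 2.21925
T(1,0) (trapezoid, 2 panels, h=1.4500): -0.18061
T(1,1) = -0.18061 + (-0.18061 − 2.21925)/3 = -0.98056

-0.981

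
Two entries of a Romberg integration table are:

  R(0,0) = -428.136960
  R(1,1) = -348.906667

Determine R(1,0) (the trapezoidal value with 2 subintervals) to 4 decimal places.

From R(1,1) = (4·R(1,0) − R(0,0))/3, solve for R(1,0):
4·R(1,0) = 3·(-348.906667) + (-428.136960) = -1474.856961
R(1,0) = -368.714240

-368.7142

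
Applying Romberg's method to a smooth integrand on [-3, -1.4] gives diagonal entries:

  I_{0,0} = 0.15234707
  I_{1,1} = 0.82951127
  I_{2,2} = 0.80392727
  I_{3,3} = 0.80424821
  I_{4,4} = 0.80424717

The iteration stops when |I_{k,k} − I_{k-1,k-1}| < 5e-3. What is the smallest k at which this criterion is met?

|I_{1,1} − I_{0,0}| = 0.67716420 ≥ 5e-3
|I_{2,2} − I_{1,1}| = 0.02558400 ≥ 5e-3
|I_{3,3} − I_{2,2}| = 0.00032094 < 5e-3

k = 3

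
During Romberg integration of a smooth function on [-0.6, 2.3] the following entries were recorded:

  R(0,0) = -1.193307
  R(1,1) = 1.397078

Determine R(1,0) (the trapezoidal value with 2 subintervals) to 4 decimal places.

0.7495

From R(1,1) = (4·R(1,0) − R(0,0))/3, solve for R(1,0):
4·R(1,0) = 3·1.397078 + (-1.193307) = 2.997927
R(1,0) = 0.749482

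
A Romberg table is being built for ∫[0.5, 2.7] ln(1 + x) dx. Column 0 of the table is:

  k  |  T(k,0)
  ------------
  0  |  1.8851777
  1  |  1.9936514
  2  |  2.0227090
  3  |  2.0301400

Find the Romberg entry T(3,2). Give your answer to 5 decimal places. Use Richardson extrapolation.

2.03263

Richardson extrapolation on the trapezoidal column (denominator 4−1=3):
T(2,1) = 2.0227090 + (2.0227090 − 1.9936514)/3 = 2.0323949
T(3,1) = 2.0301400 + (2.0301400 − 2.0227090)/3 = 2.0326170
T(3,2) = (16·2.0326170 − 2.0323949) / 15 = 2.0326318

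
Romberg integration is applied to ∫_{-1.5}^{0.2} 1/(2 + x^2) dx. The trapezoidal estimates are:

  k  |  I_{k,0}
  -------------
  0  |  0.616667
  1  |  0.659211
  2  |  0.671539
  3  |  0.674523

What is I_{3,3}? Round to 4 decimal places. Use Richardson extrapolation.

Richardson extrapolation on the trapezoidal column (denominator 4−1=3):
I_{1,1} = (4·0.659211 − 0.616667) / 3 = 0.673392
I_{2,1} = 0.671539 + (0.671539 − 0.659211)/3 = 0.675648
I_{3,1} = (4·0.674523 − 0.671539) / 3 = 0.675518
I_{2,2} = (16·0.675648 − 0.673392) / 15 = 0.675798
I_{3,2} = (16·0.675518 − 0.675648) / 15 = 0.675509
I_{3,3} = 0.675509 + (0.675509 − 0.675798)/63 = 0.675504
(Column j=1 coincides with Simpson's rule on the same nodes.)

0.6755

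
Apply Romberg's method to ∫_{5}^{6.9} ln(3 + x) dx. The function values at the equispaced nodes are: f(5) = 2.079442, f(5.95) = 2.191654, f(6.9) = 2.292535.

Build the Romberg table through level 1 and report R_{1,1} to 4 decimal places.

R_{0,0} (trapezoid, 1 panel, h=1.9000): 4.153378
R_{1,0} (trapezoid, 2 panels, h=0.9500): 4.158760
R_{1,1} = 4.158760 + (4.158760 − 4.153378)/3 = 4.160554

4.1606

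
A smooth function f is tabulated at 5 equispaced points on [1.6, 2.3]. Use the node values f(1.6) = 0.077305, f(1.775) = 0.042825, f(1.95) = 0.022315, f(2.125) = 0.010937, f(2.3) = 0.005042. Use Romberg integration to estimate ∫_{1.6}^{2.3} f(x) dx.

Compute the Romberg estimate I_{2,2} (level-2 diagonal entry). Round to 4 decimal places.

I_{0,0} (trapezoid, 1 panel, h=0.7000): 0.028821
I_{1,0} (trapezoid, 2 panels, h=0.3500): 0.022221
I_{2,0} (trapezoid, 4 panels, h=0.1750): 0.020519
I_{1,1} = 0.022221 + (0.022221 − 0.028821)/3 = 0.020021
I_{2,1} = 0.020519 + (0.020519 − 0.022221)/3 = 0.019952
I_{2,2} = 0.019952 + (0.019952 − 0.020021)/15 = 0.019947

0.0199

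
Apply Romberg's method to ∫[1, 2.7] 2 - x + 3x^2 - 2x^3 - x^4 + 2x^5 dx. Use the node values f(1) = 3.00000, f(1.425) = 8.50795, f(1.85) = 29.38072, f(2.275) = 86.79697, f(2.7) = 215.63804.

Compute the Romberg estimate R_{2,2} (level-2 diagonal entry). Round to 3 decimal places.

93.175

R_{0,0} (trapezoid, 1 panel, h=1.7000): 185.84233
R_{1,0} (trapezoid, 2 panels, h=0.8500): 117.89478
R_{2,0} (trapezoid, 4 panels, h=0.4250): 99.45198
R_{1,1} = 117.89478 + (117.89478 − 185.84233)/3 = 95.24560
R_{2,1} = 99.45198 + (99.45198 − 117.89478)/3 = 93.30438
R_{2,2} = 93.30438 + (93.30438 − 95.24560)/15 = 93.17497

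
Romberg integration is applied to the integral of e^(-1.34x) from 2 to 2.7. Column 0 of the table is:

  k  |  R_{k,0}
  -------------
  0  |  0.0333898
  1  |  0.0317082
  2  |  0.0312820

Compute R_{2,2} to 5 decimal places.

R_{1,1} = (4·0.0317082 − 0.0333898) / 3 = 0.0311477
R_{2,1} = (4·0.0312820 − 0.0317082) / 3 = 0.0311399
R_{2,2} = 0.0311399 + (0.0311399 − 0.0311477)/15 = 0.0311394

0.03114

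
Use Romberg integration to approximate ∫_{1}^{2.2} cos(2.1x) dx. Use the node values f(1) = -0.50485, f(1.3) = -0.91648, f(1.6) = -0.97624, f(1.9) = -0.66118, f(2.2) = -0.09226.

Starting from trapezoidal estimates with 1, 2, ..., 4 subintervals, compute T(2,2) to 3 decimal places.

-0.885

T(0,0) (trapezoid, 1 panel, h=1.2000): -0.35827
T(1,0) (trapezoid, 2 panels, h=0.6000): -0.76488
T(2,0) (trapezoid, 4 panels, h=0.3000): -0.85574
T(1,1) = -0.76488 + (-0.76488 − (-0.35827))/3 = -0.90042
T(2,1) = -0.85574 + (-0.85574 − (-0.76488))/3 = -0.88603
T(2,2) = -0.88603 + (-0.88603 − (-0.90042))/15 = -0.88507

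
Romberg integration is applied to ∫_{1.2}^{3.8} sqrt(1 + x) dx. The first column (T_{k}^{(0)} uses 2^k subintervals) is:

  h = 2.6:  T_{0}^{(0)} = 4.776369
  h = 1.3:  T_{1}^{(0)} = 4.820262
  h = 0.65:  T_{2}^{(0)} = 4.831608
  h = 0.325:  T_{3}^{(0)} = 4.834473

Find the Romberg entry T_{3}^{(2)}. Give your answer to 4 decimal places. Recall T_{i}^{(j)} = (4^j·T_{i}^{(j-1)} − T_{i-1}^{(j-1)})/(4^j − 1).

T_{2}^{(1)} = (4·4.831608 − 4.820262) / 3 = 4.835390
T_{3}^{(1)} = (4·4.834473 − 4.831608) / 3 = 4.835428
T_{3}^{(2)} = 4.835428 + (4.835428 − 4.835390)/15 = 4.835431

4.8354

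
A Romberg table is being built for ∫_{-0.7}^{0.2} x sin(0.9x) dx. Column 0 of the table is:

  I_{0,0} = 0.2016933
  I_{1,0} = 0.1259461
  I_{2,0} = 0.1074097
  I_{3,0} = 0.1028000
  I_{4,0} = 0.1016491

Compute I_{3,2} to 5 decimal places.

I_{2,1} = (4·0.1074097 − 0.1259461) / 3 = 0.1012309
I_{3,1} = (4·0.1028000 − 0.1074097) / 3 = 0.1012634
I_{3,2} = 0.1012634 + (0.1012634 − 0.1012309)/15 = 0.1012656

0.10127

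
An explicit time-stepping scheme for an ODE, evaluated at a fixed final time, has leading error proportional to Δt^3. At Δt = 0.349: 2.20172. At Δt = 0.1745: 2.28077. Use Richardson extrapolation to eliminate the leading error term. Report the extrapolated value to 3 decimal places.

2.292

Extrapolated value = (8·A(Δt/2) − A(Δt)) / (8 − 1)
= (8·2.28077 − 2.20172) / 7
= 16.04444 / 7 = 2.29206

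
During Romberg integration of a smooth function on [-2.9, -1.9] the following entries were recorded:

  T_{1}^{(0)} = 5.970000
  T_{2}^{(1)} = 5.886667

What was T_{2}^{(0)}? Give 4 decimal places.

5.9075

From T_{2}^{(1)} = (4·T_{2}^{(0)} − T_{1}^{(0)})/3, solve for T_{2}^{(0)}:
4·T_{2}^{(0)} = 3·5.886667 + 5.970000 = 23.630001
T_{2}^{(0)} = 5.907500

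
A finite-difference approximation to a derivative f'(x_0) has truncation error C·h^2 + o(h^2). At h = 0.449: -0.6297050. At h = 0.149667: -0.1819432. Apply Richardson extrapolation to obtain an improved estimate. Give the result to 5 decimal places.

-0.12597

The leading error scales as h^2; refining by a factor of 3 reduces it by 3^2 = 9.
Extrapolated value = (9·A(h/3) − A(h)) / (9 − 1)
= (9·(-0.1819432) − (-0.6297050)) / 8
= -1.0077838 / 8 = -0.1259730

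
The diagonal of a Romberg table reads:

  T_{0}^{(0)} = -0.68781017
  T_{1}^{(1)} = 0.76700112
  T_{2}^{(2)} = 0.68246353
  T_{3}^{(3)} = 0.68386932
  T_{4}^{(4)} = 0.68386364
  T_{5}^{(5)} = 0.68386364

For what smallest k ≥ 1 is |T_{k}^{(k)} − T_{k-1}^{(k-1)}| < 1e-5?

|T_{1}^{(1)} − T_{0}^{(0)}| = 1.45481129 ≥ 1e-5
|T_{2}^{(2)} − T_{1}^{(1)}| = 0.08453759 ≥ 1e-5
|T_{3}^{(3)} − T_{2}^{(2)}| = 0.00140579 ≥ 1e-5
|T_{4}^{(4)} − T_{3}^{(3)}| = 0.00000568 < 1e-5

k = 4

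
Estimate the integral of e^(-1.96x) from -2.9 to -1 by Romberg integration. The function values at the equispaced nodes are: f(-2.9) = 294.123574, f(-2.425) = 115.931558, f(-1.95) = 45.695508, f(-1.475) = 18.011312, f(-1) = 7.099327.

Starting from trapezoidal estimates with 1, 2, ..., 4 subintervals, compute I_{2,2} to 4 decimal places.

146.5761

I_{0,0} (trapezoid, 1 panel, h=1.9000): 286.161756
I_{1,0} (trapezoid, 2 panels, h=0.9500): 186.491611
I_{2,0} (trapezoid, 4 panels, h=0.4750): 156.868669
I_{1,1} = 186.491611 + (186.491611 − 286.161756)/3 = 153.268229
I_{2,1} = 156.868669 + (156.868669 − 186.491611)/3 = 146.994355
I_{2,2} = 146.994355 + (146.994355 − 153.268229)/15 = 146.576097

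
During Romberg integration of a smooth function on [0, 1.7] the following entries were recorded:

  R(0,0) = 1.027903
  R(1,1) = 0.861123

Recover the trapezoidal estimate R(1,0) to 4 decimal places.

0.9028

From R(1,1) = (4·R(1,0) − R(0,0))/3, solve for R(1,0):
4·R(1,0) = 3·0.861123 + 1.027903 = 3.611272
R(1,0) = 0.902818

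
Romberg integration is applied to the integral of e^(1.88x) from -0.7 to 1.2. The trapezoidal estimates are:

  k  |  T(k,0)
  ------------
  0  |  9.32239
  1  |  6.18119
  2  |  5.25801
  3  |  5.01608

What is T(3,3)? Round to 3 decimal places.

Richardson extrapolation on the trapezoidal column (denominator 4−1=3):
T(1,1) = (4·6.18119 − 9.32239) / 3 = 5.13412
T(2,1) = (4·5.25801 − 6.18119) / 3 = 4.95028
T(3,1) = (4·5.01608 − 5.25801) / 3 = 4.93544
T(2,2) = 4.95028 + (4.95028 − 5.13412)/15 = 4.93802
T(3,2) = 4.93544 + (4.93544 − 4.95028)/15 = 4.93445
T(3,3) = (64·4.93445 − 4.93802) / 63 = 4.93439

4.934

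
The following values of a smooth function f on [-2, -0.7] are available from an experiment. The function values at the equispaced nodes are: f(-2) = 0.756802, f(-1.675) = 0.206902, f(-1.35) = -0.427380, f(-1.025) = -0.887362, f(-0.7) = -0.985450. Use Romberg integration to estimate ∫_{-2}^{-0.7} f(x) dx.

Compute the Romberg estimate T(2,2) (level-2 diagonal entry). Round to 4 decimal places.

-0.4117

T(0,0) (trapezoid, 1 panel, h=1.3000): -0.148621
T(1,0) (trapezoid, 2 panels, h=0.6500): -0.352108
T(2,0) (trapezoid, 4 panels, h=0.3250): -0.397203
T(1,1) = -0.352108 + (-0.352108 − (-0.148621))/3 = -0.419937
T(2,1) = -0.397203 + (-0.397203 − (-0.352108))/3 = -0.412235
T(2,2) = -0.412235 + (-0.412235 − (-0.419937))/15 = -0.411722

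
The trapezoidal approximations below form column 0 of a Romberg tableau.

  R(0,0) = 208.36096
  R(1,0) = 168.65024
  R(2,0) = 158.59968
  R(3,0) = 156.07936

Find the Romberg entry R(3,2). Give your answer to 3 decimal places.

155.239

R(2,1) = (4·158.59968 − 168.65024) / 3 = 155.24949
R(3,1) = (4·156.07936 − 158.59968) / 3 = 155.23925
R(3,2) = 155.23925 + (155.23925 − 155.24949)/15 = 155.23857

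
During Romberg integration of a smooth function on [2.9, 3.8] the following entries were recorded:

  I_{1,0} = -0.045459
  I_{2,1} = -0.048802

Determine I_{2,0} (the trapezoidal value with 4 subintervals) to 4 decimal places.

-0.0480

From I_{2,1} = (4·I_{2,0} − I_{1,0})/3, solve for I_{2,0}:
4·I_{2,0} = 3·(-0.048802) + (-0.045459) = -0.191865
I_{2,0} = -0.047966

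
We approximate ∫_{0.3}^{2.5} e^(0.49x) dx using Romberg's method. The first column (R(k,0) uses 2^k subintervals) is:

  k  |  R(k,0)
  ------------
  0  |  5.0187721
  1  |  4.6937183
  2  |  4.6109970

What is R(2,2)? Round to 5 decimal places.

4.58329

R(1,1) = (4·4.6937183 − 5.0187721) / 3 = 4.5853670
R(2,1) = (4·4.6109970 − 4.6937183) / 3 = 4.5834232
R(2,2) = (16·4.5834232 − 4.5853670) / 15 = 4.5832936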